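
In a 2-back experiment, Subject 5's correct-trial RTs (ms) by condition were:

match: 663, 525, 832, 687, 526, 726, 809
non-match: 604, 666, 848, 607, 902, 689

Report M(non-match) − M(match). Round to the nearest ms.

M(match) = 4768/7 = 681.143
M(non-match) = 4316/6 = 719.333
Difference = 719.333 − 681.143 = 38.190 ms

38 ms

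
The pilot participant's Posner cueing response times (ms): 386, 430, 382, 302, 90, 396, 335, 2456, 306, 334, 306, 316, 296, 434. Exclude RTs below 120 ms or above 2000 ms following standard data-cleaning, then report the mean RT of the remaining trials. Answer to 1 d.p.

351.9 ms

Excluded: 90, 2456
Retained (n=12): Σ = 4223
Mean = 4223/12 = 351.9167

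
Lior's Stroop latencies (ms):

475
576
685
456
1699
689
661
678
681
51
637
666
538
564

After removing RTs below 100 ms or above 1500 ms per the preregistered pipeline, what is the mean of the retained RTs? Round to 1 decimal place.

Excluded: 51, 1699
Retained (n=12): Σ = 7306
Mean = 7306/12 = 608.8333

608.8 ms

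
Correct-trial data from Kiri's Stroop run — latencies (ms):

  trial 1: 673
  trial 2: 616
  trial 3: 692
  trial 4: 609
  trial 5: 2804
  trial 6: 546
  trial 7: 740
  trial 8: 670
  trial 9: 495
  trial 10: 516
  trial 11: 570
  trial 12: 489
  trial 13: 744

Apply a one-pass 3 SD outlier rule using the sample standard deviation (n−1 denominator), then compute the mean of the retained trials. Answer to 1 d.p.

n = 13, ΣRT = 10164, M = 781.846
Σ(x−M)² = 4521315.69; s = √(4521315.69/12) = 613.821
Cutoffs: 781.846 ± 3·613.821 → [-1059.6, 2623.3]
Outside: 2804 → excluded.
Retained (n=12): Σ = 7360, mean = 7360/12 = 613.333

613.3 ms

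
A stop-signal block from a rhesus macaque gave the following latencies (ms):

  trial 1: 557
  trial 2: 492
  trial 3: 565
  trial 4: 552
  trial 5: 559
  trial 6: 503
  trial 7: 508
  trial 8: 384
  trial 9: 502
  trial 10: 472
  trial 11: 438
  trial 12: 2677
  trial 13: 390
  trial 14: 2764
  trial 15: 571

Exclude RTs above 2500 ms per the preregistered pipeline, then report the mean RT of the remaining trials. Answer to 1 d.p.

Excluded: 2677, 2764
Retained (n=13): Σ = 6493
Mean = 6493/13 = 499.4615

499.5 ms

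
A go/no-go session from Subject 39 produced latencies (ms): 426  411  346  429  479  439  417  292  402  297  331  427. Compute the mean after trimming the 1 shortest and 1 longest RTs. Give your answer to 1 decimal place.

392.5 ms

Sorted: 292, 297, 331, 346, 402, 411, 417, 426, 427, 429, 439, 479
Drop lowest 1 (292) and highest 1 (479)
Remaining (n=10): Σ = 3925, mean = 3925/10 = 392.500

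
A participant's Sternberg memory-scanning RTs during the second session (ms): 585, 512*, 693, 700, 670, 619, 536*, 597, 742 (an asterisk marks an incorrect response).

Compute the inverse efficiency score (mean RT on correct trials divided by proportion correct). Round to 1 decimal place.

Correct trials (n=7): 585, 693, 700, 670, 619, 597, 742
Mean correct RT = 4606/7 = 658.0000 ms
Proportion correct = 7/9
IES = 658.0000 / (7/9) = 846.000 ms

846.0 ms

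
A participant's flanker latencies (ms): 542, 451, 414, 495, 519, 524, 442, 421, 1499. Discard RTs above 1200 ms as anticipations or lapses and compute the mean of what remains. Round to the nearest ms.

Excluded: 1499
Retained (n=8): Σ = 3808
Mean = 3808/8 = 476.0000

476 ms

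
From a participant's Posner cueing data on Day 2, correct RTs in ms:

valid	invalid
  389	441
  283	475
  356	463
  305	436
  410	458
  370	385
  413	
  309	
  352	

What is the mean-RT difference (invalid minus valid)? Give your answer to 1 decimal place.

88.9 ms

M(valid) = 3187/9 = 354.111
M(invalid) = 2658/6 = 443.000
Difference = 443.000 − 354.111 = 88.889 ms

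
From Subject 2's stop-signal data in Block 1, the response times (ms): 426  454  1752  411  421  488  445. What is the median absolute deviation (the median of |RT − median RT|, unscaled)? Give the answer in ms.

24 ms

Sorted: 411, 421, 426, 445, 454, 488, 1752 → median = 445
|x − 445|: 19, 9, 1307, 34, 24, 43, 0
Sorted deviations: 0, 9, 19, 24, 34, 43, 1307 → MAD = 24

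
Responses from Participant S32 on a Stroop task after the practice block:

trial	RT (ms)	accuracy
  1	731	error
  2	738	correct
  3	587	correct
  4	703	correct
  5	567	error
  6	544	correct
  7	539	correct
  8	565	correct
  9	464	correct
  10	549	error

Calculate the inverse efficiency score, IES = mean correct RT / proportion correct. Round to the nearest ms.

Correct trials (n=7): 738, 587, 703, 544, 539, 565, 464
Mean correct RT = 4140/7 = 591.4286 ms
Proportion correct = 7/10
IES = 591.4286 / (7/10) = 844.898 ms

845 ms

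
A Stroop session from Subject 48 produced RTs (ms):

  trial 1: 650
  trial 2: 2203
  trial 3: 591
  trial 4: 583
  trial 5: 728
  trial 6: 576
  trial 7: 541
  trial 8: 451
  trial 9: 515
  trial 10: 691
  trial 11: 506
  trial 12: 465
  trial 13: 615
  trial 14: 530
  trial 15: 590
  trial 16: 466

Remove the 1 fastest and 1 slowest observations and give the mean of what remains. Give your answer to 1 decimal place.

574.8 ms

Sorted: 451, 465, 466, 506, 515, 530, 541, 576, 583, 590, 591, 615, 650, 691, 728, 2203
Drop lowest 1 (451) and highest 1 (2203)
Remaining (n=14): Σ = 8047, mean = 8047/14 = 574.786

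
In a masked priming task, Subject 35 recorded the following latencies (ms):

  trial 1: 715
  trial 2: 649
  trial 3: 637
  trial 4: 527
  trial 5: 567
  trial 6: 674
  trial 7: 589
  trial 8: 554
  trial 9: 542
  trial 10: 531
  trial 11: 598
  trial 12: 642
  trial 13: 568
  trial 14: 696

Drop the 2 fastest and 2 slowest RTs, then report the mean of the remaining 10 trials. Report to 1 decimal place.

Sorted: 527, 531, 542, 554, 567, 568, 589, 598, 637, 642, 649, 674, 696, 715
Drop lowest 2 (527, 531) and highest 2 (696, 715)
Remaining (n=10): Σ = 6020, mean = 6020/10 = 602.000

602.0 ms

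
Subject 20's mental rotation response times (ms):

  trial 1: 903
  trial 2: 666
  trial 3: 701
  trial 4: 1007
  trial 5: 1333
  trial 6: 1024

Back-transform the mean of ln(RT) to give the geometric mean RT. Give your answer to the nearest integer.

ln(RT): 6.8057, 6.5013, 6.5525, 6.9147, 7.1952, 6.9315
Mean ln(RT) = 40.9009/6 = 6.81682
Geometric mean = exp(6.81682) = 913.08 ms

913 ms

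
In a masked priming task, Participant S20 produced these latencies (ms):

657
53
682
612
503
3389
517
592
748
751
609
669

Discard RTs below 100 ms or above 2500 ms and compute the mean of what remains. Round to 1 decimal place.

634.0 ms

Excluded: 53, 3389
Retained (n=10): Σ = 6340
Mean = 6340/10 = 634.0000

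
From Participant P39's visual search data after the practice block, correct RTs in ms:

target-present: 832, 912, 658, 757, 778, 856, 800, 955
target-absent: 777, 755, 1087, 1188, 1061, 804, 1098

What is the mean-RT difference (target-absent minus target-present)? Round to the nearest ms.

M(target-present) = 6548/8 = 818.500
M(target-absent) = 6770/7 = 967.143
Difference = 967.143 − 818.500 = 148.643 ms

149 ms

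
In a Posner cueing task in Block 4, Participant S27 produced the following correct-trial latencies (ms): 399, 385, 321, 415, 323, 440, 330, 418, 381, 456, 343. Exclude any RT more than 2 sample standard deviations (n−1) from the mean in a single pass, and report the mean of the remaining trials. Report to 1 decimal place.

n = 11, ΣRT = 4211, M = 382.818
Σ(x−M)² = 22943.64; s = √(22943.64/10) = 47.900
Cutoffs: 382.818 ± 2·47.900 → [287.0, 478.6]
No RTs fall outside the cutoffs; all 11 retained. Mean = 4211/11 = 382.818

382.8 ms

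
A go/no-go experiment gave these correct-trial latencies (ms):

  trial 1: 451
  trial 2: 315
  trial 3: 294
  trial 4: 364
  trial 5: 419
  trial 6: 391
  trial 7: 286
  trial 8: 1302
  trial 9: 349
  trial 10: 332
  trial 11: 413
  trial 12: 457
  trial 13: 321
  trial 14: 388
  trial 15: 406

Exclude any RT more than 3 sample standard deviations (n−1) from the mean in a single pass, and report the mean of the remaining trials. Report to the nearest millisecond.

370 ms

n = 15, ΣRT = 6488, M = 432.533
Σ(x−M)² = 850587.73; s = √(850587.73/14) = 246.488
Cutoffs: 432.533 ± 3·246.488 → [-306.9, 1172.0]
Outside: 1302 → excluded.
Retained (n=14): Σ = 5186, mean = 5186/14 = 370.429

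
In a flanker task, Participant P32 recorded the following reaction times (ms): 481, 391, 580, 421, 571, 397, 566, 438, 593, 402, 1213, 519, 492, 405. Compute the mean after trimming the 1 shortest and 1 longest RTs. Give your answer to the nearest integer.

Sorted: 391, 397, 402, 405, 421, 438, 481, 492, 519, 566, 571, 580, 593, 1213
Drop lowest 1 (391) and highest 1 (1213)
Remaining (n=12): Σ = 5865, mean = 5865/12 = 488.750

489 ms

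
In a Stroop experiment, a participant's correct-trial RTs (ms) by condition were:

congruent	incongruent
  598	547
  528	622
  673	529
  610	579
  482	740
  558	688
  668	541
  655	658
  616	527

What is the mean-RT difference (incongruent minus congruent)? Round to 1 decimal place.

M(congruent) = 5388/9 = 598.667
M(incongruent) = 5431/9 = 603.444
Difference = 603.444 − 598.667 = 4.778 ms

4.8 ms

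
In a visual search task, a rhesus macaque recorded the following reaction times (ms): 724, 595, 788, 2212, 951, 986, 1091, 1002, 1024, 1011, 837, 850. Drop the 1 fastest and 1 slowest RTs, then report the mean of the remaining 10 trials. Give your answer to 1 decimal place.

Sorted: 595, 724, 788, 837, 850, 951, 986, 1002, 1011, 1024, 1091, 2212
Drop lowest 1 (595) and highest 1 (2212)
Remaining (n=10): Σ = 9264, mean = 9264/10 = 926.400

926.4 ms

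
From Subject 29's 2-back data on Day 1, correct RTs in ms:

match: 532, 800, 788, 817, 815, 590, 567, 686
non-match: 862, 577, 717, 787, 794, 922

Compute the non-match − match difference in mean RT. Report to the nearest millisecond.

77 ms

M(match) = 5595/8 = 699.375
M(non-match) = 4659/6 = 776.500
Difference = 776.500 − 699.375 = 77.125 ms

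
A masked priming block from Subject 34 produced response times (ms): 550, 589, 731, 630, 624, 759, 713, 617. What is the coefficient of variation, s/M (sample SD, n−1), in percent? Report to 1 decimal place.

11.3%

n = 8, Σ = 5213, M = 651.6250
Σ(x−M)² = 38275.875; s = √(38275.875/7) = 73.9458
CV = 73.9458 / 651.6250 = 0.11348 = 11.348%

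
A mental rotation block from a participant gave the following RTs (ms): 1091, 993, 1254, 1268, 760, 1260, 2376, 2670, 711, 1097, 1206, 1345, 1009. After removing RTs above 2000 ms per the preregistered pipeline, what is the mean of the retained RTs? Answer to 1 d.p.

1090.4 ms

Excluded: 2376, 2670
Retained (n=11): Σ = 11994
Mean = 11994/11 = 1090.3636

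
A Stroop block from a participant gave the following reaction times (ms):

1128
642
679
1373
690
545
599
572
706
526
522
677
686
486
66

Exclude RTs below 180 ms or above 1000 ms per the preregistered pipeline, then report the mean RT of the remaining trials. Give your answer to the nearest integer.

Excluded: 66, 1128, 1373
Retained (n=12): Σ = 7330
Mean = 7330/12 = 610.8333

611 ms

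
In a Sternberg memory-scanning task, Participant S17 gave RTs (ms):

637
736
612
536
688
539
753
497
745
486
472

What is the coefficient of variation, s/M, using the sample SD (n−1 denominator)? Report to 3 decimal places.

0.179

n = 11, Σ = 6701, M = 609.1818
Σ(x−M)² = 119065.636; s = √(119065.636/10) = 109.1172
CV = 109.1172 / 609.1818 = 0.17912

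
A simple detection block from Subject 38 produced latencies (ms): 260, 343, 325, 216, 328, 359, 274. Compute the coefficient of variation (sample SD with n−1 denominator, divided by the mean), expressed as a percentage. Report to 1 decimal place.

n = 7, Σ = 2105, M = 300.7143
Σ(x−M)² = 16067.429; s = √(16067.429/6) = 51.7485
CV = 51.7485 / 300.7143 = 0.17209 = 17.209%

17.2%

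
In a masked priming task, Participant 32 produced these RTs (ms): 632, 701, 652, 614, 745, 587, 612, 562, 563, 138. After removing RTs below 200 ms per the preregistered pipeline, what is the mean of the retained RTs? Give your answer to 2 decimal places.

Excluded: 138
Retained (n=9): Σ = 5668
Mean = 5668/9 = 629.7778

629.78 ms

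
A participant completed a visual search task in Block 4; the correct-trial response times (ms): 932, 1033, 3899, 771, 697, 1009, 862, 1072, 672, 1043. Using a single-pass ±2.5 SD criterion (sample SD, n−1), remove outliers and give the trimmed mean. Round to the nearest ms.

n = 10, ΣRT = 11990, M = 1199.000
Σ(x−M)² = 8291896.00; s = √(8291896.00/9) = 959.855
Cutoffs: 1199.000 ± 2.5·959.855 → [-1200.6, 3598.6]
Outside: 3899 → excluded.
Retained (n=9): Σ = 8091, mean = 8091/9 = 899.000

899 ms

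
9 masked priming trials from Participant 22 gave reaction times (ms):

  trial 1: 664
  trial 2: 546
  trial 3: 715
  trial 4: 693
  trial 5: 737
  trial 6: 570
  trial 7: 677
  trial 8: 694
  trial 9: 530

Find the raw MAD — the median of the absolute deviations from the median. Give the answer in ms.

Sorted: 530, 546, 570, 664, 677, 693, 694, 715, 737 → median = 677
|x − 677|: 13, 131, 38, 16, 60, 107, 0, 17, 147
Sorted deviations: 0, 13, 16, 17, 38, 60, 107, 131, 147 → MAD = 38

38 ms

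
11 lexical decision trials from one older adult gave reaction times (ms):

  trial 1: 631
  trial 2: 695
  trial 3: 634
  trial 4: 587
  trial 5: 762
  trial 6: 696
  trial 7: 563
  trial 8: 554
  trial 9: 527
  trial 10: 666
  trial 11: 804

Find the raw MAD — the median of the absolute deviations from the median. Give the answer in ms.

62 ms

Sorted: 527, 554, 563, 587, 631, 634, 666, 695, 696, 762, 804 → median = 634
|x − 634|: 3, 61, 0, 47, 128, 62, 71, 80, 107, 32, 170
Sorted deviations: 0, 3, 32, 47, 61, 62, 71, 80, 107, 128, 170 → MAD = 62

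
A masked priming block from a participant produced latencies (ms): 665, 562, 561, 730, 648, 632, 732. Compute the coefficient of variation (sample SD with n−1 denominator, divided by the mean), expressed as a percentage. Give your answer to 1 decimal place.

10.8%

n = 7, Σ = 4530, M = 647.1429
Σ(x−M)² = 29284.857; s = √(29284.857/6) = 69.8628
CV = 69.8628 / 647.1429 = 0.10796 = 10.796%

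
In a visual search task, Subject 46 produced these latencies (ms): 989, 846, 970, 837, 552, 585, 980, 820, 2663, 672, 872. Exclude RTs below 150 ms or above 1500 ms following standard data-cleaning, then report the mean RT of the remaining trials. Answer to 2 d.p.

Excluded: 2663
Retained (n=10): Σ = 8123
Mean = 8123/10 = 812.3000

812.30 ms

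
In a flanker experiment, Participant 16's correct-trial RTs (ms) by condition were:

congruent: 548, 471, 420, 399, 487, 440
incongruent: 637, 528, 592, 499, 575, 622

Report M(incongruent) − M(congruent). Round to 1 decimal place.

M(congruent) = 2765/6 = 460.833
M(incongruent) = 3453/6 = 575.500
Difference = 575.500 − 460.833 = 114.667 ms

114.7 ms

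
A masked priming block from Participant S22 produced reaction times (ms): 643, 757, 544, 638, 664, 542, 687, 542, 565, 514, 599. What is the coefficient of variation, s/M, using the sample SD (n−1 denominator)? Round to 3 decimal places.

n = 11, Σ = 6695, M = 608.6364
Σ(x−M)² = 57272.545; s = √(57272.545/10) = 75.6786
CV = 75.6786 / 608.6364 = 0.12434

0.124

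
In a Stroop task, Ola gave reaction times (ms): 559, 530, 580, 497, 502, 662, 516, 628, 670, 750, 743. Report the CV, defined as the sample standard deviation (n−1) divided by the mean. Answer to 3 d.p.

n = 11, Σ = 6637, M = 603.3636
Σ(x−M)² = 86602.545; s = √(86602.545/10) = 93.0605
CV = 93.0605 / 603.3636 = 0.15424

0.154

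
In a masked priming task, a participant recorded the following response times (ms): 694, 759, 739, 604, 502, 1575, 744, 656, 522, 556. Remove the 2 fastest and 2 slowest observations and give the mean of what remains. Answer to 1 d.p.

Sorted: 502, 522, 556, 604, 656, 694, 739, 744, 759, 1575
Drop lowest 2 (502, 522) and highest 2 (759, 1575)
Remaining (n=6): Σ = 3993, mean = 3993/6 = 665.500

665.5 ms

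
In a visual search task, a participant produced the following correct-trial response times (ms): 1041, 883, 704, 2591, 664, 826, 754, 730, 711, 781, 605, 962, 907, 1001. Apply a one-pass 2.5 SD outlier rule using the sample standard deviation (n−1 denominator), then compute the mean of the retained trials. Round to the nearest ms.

813 ms

n = 14, ΣRT = 13160, M = 940.000
Σ(x−M)² = 3158056.00; s = √(3158056.00/13) = 492.877
Cutoffs: 940.000 ± 2.5·492.877 → [-292.2, 2172.2]
Outside: 2591 → excluded.
Retained (n=13): Σ = 10569, mean = 10569/13 = 813.000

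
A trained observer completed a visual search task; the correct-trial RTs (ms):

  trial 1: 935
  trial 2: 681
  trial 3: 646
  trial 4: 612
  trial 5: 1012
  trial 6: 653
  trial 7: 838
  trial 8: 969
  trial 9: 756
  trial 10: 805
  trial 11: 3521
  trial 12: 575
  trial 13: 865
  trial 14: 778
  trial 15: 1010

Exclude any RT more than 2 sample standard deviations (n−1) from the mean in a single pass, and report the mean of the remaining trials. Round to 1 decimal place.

n = 15, ΣRT = 14656, M = 977.067
Σ(x−M)² = 7222950.93; s = √(7222950.93/14) = 718.279
Cutoffs: 977.067 ± 2·718.279 → [-459.5, 2413.6]
Outside: 3521 → excluded.
Retained (n=14): Σ = 11135, mean = 11135/14 = 795.357

795.4 ms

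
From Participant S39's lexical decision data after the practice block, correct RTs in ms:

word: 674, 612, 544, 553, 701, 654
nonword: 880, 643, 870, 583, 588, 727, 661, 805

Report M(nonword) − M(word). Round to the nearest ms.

97 ms

M(word) = 3738/6 = 623.000
M(nonword) = 5757/8 = 719.625
Difference = 719.625 − 623.000 = 96.625 ms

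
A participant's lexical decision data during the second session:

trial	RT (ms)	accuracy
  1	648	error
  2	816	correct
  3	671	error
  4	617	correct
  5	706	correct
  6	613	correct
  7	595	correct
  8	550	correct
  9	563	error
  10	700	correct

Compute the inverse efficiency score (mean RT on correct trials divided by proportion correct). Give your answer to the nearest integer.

Correct trials (n=7): 816, 617, 706, 613, 595, 550, 700
Mean correct RT = 4597/7 = 656.7143 ms
Proportion correct = 7/10
IES = 656.7143 / (7/10) = 938.163 ms

938 ms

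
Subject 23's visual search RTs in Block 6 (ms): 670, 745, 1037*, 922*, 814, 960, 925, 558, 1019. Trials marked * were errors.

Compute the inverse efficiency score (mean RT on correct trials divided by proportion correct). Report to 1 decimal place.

1045.3 ms

Correct trials (n=7): 670, 745, 814, 960, 925, 558, 1019
Mean correct RT = 5691/7 = 813.0000 ms
Proportion correct = 7/9
IES = 813.0000 / (7/9) = 1045.286 ms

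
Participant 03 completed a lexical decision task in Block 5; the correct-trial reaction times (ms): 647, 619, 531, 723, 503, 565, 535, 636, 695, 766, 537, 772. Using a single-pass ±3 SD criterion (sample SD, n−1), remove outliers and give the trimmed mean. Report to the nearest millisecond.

n = 12, ΣRT = 7529, M = 627.417
Σ(x−M)² = 99728.92; s = √(99728.92/11) = 95.217
Cutoffs: 627.417 ± 3·95.217 → [341.8, 913.1]
No RTs fall outside the cutoffs; all 12 retained. Mean = 7529/12 = 627.417

627 ms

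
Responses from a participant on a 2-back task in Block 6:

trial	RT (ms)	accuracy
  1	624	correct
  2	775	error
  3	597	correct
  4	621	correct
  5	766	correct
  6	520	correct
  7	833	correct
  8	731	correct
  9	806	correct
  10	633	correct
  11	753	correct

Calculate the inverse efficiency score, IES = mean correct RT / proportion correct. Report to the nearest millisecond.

Correct trials (n=10): 624, 597, 621, 766, 520, 833, 731, 806, 633, 753
Mean correct RT = 6884/10 = 688.4000 ms
Proportion correct = 10/11
IES = 688.4000 / (10/11) = 757.240 ms

757 ms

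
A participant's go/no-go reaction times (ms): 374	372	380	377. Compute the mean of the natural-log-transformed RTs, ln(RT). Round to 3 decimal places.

ln(RT): 5.9243, 5.9189, 5.9402, 5.9322
Σ ln(RT) = 23.7156
Mean = 23.7156/4 = 5.92889

5.929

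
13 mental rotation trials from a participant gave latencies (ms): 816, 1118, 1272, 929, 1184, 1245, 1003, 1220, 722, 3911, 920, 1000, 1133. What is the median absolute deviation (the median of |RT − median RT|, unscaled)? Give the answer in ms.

Sorted: 722, 816, 920, 929, 1000, 1003, 1118, 1133, 1184, 1220, 1245, 1272, 3911 → median = 1118
|x − 1118|: 302, 0, 154, 189, 66, 127, 115, 102, 396, 2793, 198, 118, 15
Sorted deviations: 0, 15, 66, 102, 115, 118, 127, 154, 189, 198, 302, 396, 2793 → MAD = 127

127 ms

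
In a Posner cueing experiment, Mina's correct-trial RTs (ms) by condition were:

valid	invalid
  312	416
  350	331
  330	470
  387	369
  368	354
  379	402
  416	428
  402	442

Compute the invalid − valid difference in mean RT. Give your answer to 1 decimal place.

33.5 ms

M(valid) = 2944/8 = 368.000
M(invalid) = 3212/8 = 401.500
Difference = 401.500 − 368.000 = 33.500 ms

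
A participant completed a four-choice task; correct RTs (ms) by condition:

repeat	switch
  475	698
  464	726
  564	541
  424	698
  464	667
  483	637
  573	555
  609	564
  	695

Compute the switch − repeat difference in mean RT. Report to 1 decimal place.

135.3 ms

M(repeat) = 4056/8 = 507.000
M(switch) = 5781/9 = 642.333
Difference = 642.333 − 507.000 = 135.333 ms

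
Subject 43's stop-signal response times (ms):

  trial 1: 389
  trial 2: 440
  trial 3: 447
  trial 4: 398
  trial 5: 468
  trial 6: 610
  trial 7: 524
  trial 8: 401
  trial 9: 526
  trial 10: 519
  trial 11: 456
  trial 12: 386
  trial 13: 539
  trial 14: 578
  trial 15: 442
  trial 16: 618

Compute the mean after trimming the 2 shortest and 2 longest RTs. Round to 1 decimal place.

478.2 ms

Sorted: 386, 389, 398, 401, 440, 442, 447, 456, 468, 519, 524, 526, 539, 578, 610, 618
Drop lowest 2 (386, 389) and highest 2 (610, 618)
Remaining (n=12): Σ = 5738, mean = 5738/12 = 478.167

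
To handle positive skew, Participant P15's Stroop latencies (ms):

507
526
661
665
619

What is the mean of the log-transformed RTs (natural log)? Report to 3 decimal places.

ln(RT): 6.2285, 6.2653, 6.4938, 6.4998, 6.4281
Σ ln(RT) = 31.9155
Mean = 31.9155/5 = 6.38309

6.383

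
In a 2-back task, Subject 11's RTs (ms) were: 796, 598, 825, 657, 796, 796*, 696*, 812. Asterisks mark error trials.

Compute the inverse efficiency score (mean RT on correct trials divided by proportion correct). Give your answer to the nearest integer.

Correct trials (n=6): 796, 598, 825, 657, 796, 812
Mean correct RT = 4484/6 = 747.3333 ms
Proportion correct = 6/8
IES = 747.3333 / (6/8) = 996.444 ms

996 ms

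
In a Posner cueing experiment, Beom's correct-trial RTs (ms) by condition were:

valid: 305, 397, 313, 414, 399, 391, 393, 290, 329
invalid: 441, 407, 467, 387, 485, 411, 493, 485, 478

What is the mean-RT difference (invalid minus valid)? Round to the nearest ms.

91 ms

M(valid) = 3231/9 = 359.000
M(invalid) = 4054/9 = 450.444
Difference = 450.444 − 359.000 = 91.444 ms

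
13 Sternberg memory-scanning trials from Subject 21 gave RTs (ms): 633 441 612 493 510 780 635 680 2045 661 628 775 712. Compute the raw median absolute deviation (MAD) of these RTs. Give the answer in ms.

Sorted: 441, 493, 510, 612, 628, 633, 635, 661, 680, 712, 775, 780, 2045 → median = 635
|x − 635|: 2, 194, 23, 142, 125, 145, 0, 45, 1410, 26, 7, 140, 77
Sorted deviations: 0, 2, 7, 23, 26, 45, 77, 125, 140, 142, 145, 194, 1410 → MAD = 77

77 ms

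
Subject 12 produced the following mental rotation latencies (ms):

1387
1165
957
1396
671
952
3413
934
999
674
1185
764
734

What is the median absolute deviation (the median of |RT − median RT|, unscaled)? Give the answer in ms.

223 ms

Sorted: 671, 674, 734, 764, 934, 952, 957, 999, 1165, 1185, 1387, 1396, 3413 → median = 957
|x − 957|: 430, 208, 0, 439, 286, 5, 2456, 23, 42, 283, 228, 193, 223
Sorted deviations: 0, 5, 23, 42, 193, 208, 223, 228, 283, 286, 430, 439, 2456 → MAD = 223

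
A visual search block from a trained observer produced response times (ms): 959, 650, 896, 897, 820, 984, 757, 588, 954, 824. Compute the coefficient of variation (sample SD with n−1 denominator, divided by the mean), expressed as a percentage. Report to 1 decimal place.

n = 10, Σ = 8329, M = 832.9000
Σ(x−M)² = 160922.900; s = √(160922.900/9) = 133.7173
CV = 133.7173 / 832.9000 = 0.16054 = 16.054%

16.1%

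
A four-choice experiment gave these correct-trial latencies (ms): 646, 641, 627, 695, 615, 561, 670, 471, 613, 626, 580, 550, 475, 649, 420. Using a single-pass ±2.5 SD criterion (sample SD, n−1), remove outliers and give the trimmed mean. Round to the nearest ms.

589 ms

n = 15, ΣRT = 8839, M = 589.267
Σ(x−M)² = 89280.93; s = √(89280.93/14) = 79.857
Cutoffs: 589.267 ± 2.5·79.857 → [389.6, 788.9]
No RTs fall outside the cutoffs; all 15 retained. Mean = 8839/15 = 589.267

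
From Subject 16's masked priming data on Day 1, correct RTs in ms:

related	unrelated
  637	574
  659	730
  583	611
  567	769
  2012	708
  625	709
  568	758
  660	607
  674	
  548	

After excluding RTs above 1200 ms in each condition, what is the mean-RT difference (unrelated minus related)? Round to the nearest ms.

related: exclude 2012
M(related) = 5521/9 = 613.444
M(unrelated) = 5466/8 = 683.250
Difference = 683.250 − 613.444 = 69.806 ms

70 ms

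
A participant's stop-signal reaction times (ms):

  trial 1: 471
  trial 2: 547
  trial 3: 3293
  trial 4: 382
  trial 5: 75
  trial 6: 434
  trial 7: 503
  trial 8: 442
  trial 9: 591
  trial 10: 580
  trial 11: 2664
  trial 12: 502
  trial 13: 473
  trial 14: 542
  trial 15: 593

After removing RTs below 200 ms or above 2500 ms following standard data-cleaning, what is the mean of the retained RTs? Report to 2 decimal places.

505.00 ms

Excluded: 75, 2664, 3293
Retained (n=12): Σ = 6060
Mean = 6060/12 = 505.0000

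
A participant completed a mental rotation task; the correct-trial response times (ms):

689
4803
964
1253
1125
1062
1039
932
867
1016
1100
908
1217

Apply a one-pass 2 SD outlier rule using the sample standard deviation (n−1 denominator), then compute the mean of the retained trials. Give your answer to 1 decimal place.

1014.3 ms

n = 13, ΣRT = 16975, M = 1305.769
Σ(x−M)² = 13518514.31; s = √(13518514.31/12) = 1061.387
Cutoffs: 1305.769 ± 2·1061.387 → [-817.0, 3428.5]
Outside: 4803 → excluded.
Retained (n=12): Σ = 12172, mean = 12172/12 = 1014.333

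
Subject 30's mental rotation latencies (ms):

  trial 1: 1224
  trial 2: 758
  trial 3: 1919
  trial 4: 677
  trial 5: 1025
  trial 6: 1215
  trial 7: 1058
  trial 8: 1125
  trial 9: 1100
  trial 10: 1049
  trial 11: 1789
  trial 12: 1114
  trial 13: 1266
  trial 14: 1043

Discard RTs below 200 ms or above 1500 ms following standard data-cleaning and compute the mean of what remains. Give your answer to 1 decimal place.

Excluded: 1789, 1919
Retained (n=12): Σ = 12654
Mean = 12654/12 = 1054.5000

1054.5 ms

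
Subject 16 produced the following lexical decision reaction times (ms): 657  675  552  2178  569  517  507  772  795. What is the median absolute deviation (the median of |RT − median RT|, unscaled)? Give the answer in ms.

115 ms

Sorted: 507, 517, 552, 569, 657, 675, 772, 795, 2178 → median = 657
|x − 657|: 0, 18, 105, 1521, 88, 140, 150, 115, 138
Sorted deviations: 0, 18, 88, 105, 115, 138, 140, 150, 1521 → MAD = 115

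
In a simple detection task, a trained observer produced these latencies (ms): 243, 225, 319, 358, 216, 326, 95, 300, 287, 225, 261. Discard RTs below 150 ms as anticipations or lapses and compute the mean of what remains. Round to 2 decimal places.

Excluded: 95
Retained (n=10): Σ = 2760
Mean = 2760/10 = 276.0000

276.00 ms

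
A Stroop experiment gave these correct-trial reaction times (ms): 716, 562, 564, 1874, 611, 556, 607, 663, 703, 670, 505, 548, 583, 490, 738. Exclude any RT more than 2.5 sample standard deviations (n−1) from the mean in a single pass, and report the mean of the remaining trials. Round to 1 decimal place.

n = 15, ΣRT = 10390, M = 692.667
Σ(x−M)² = 1575211.33; s = √(1575211.33/14) = 335.433
Cutoffs: 692.667 ± 2.5·335.433 → [-145.9, 1531.2]
Outside: 1874 → excluded.
Retained (n=14): Σ = 8516, mean = 8516/14 = 608.286

608.3 ms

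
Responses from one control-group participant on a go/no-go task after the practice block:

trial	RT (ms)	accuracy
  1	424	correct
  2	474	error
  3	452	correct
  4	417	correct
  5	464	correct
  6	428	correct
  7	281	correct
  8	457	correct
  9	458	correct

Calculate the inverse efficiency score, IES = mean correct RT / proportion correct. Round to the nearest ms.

Correct trials (n=8): 424, 452, 417, 464, 428, 281, 457, 458
Mean correct RT = 3381/8 = 422.6250 ms
Proportion correct = 8/9
IES = 422.6250 / (8/9) = 475.453 ms

475 ms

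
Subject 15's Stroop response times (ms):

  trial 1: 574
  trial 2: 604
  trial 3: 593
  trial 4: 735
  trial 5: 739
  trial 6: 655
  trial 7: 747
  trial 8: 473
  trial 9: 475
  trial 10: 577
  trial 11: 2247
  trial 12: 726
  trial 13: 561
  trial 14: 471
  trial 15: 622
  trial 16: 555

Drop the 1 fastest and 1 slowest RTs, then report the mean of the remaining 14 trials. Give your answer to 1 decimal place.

Sorted: 471, 473, 475, 555, 561, 574, 577, 593, 604, 622, 655, 726, 735, 739, 747, 2247
Drop lowest 1 (471) and highest 1 (2247)
Remaining (n=14): Σ = 8636, mean = 8636/14 = 616.857

616.9 ms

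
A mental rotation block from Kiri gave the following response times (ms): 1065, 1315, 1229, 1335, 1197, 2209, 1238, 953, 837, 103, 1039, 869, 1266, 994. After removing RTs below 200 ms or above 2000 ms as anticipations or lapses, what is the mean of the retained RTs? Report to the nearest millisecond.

Excluded: 103, 2209
Retained (n=12): Σ = 13337
Mean = 13337/12 = 1111.4167

1111 ms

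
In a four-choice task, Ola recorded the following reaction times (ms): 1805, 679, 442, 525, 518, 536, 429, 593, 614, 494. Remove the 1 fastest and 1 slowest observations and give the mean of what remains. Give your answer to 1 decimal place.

Sorted: 429, 442, 494, 518, 525, 536, 593, 614, 679, 1805
Drop lowest 1 (429) and highest 1 (1805)
Remaining (n=8): Σ = 4401, mean = 4401/8 = 550.125

550.1 ms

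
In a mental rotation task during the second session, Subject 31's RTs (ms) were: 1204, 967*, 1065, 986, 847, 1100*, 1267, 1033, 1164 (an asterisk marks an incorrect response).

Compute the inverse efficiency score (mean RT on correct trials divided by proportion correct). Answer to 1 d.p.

1389.7 ms

Correct trials (n=7): 1204, 1065, 986, 847, 1267, 1033, 1164
Mean correct RT = 7566/7 = 1080.8571 ms
Proportion correct = 7/9
IES = 1080.8571 / (7/9) = 1389.673 ms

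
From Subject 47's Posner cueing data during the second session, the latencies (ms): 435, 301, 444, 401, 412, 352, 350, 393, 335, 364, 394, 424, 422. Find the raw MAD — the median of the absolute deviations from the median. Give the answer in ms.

Sorted: 301, 335, 350, 352, 364, 393, 394, 401, 412, 422, 424, 435, 444 → median = 394
|x − 394|: 41, 93, 50, 7, 18, 42, 44, 1, 59, 30, 0, 30, 28
Sorted deviations: 0, 1, 7, 18, 28, 30, 30, 41, 42, 44, 50, 59, 93 → MAD = 30

30 ms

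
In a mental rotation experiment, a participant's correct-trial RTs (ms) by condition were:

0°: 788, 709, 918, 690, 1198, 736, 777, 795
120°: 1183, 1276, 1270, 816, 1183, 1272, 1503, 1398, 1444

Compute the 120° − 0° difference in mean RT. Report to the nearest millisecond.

M(0°) = 6611/8 = 826.375
M(120°) = 11345/9 = 1260.556
Difference = 1260.556 − 826.375 = 434.181 ms

434 ms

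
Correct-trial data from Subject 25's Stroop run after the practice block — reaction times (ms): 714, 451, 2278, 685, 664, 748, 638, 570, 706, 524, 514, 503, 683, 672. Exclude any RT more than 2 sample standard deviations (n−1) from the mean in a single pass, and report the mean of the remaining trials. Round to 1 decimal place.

n = 14, ΣRT = 10350, M = 739.286
Σ(x−M)² = 2660732.86; s = √(2660732.86/13) = 452.407
Cutoffs: 739.286 ± 2·452.407 → [-165.5, 1644.1]
Outside: 2278 → excluded.
Retained (n=13): Σ = 8072, mean = 8072/13 = 620.923

620.9 ms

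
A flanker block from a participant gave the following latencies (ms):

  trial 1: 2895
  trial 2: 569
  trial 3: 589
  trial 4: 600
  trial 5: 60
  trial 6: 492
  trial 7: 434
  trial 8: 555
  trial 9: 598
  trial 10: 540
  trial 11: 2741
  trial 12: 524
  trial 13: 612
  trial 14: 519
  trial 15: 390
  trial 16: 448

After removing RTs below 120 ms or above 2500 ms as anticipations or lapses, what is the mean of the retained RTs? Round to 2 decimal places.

528.46 ms

Excluded: 60, 2741, 2895
Retained (n=13): Σ = 6870
Mean = 6870/13 = 528.4615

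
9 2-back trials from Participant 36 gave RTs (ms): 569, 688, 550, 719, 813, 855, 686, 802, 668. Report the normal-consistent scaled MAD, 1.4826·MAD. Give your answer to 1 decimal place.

Sorted: 550, 569, 668, 686, 688, 719, 802, 813, 855 → median = 688
|x − 688| sorted: 0, 2, 20, 31, 114, 119, 125, 138, 167 → MAD = 114
Robust SD ≈ 1.4826 × 114 = 169.016

169.0 ms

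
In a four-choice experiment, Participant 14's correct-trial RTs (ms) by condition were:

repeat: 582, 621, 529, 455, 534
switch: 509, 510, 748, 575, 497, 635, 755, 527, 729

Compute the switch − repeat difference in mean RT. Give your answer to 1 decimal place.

M(repeat) = 2721/5 = 544.200
M(switch) = 5485/9 = 609.444
Difference = 609.444 − 544.200 = 65.244 ms

65.2 ms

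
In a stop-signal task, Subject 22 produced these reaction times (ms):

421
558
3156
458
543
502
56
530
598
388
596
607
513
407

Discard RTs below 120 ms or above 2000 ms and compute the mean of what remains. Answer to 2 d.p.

510.08 ms

Excluded: 56, 3156
Retained (n=12): Σ = 6121
Mean = 6121/12 = 510.0833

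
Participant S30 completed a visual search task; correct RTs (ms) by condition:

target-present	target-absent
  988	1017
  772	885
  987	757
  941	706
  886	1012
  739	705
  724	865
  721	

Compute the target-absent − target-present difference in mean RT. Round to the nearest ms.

M(target-present) = 6758/8 = 844.750
M(target-absent) = 5947/7 = 849.571
Difference = 849.571 − 844.750 = 4.821 ms

5 ms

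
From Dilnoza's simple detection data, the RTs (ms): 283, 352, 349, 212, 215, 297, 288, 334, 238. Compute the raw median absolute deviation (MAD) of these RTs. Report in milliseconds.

Sorted: 212, 215, 238, 283, 288, 297, 334, 349, 352 → median = 288
|x − 288|: 5, 64, 61, 76, 73, 9, 0, 46, 50
Sorted deviations: 0, 5, 9, 46, 50, 61, 64, 73, 76 → MAD = 50

50 ms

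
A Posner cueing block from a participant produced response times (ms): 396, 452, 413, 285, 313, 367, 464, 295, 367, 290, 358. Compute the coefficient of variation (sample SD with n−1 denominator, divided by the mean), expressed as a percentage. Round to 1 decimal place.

n = 11, Σ = 4000, M = 363.6364
Σ(x−M)² = 40300.545; s = √(40300.545/10) = 63.4827
CV = 63.4827 / 363.6364 = 0.17458 = 17.458%

17.5%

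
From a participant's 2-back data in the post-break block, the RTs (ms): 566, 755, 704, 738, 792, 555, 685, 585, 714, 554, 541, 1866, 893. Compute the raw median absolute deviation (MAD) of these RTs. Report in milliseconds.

Sorted: 541, 554, 555, 566, 585, 685, 704, 714, 738, 755, 792, 893, 1866 → median = 704
|x − 704|: 138, 51, 0, 34, 88, 149, 19, 119, 10, 150, 163, 1162, 189
Sorted deviations: 0, 10, 19, 34, 51, 88, 119, 138, 149, 150, 163, 189, 1162 → MAD = 119

119 ms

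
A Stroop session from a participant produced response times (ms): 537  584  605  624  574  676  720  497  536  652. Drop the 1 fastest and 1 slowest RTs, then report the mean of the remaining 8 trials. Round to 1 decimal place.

Sorted: 497, 536, 537, 574, 584, 605, 624, 652, 676, 720
Drop lowest 1 (497) and highest 1 (720)
Remaining (n=8): Σ = 4788, mean = 4788/8 = 598.500

598.5 ms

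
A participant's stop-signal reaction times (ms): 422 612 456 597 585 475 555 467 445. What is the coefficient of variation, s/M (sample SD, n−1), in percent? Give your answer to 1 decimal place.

n = 9, Σ = 4614, M = 512.6667
Σ(x−M)² = 43518.000; s = √(43518.000/8) = 73.7547
CV = 73.7547 / 512.6667 = 0.14386 = 14.386%

14.4%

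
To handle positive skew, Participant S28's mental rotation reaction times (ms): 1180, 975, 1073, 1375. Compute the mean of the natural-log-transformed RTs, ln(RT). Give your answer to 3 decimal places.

ln(RT): 7.0733, 6.8824, 6.9782, 7.2262
Σ ln(RT) = 28.1601
Mean = 28.1601/4 = 7.04003

7.040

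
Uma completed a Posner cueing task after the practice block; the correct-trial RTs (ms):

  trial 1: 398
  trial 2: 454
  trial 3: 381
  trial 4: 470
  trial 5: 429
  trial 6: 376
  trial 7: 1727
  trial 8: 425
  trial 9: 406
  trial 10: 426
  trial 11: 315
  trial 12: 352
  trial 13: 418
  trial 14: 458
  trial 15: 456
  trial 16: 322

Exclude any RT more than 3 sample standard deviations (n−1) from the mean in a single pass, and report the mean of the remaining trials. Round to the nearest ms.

406 ms

n = 16, ΣRT = 7813, M = 488.312
Σ(x−M)² = 1669515.44; s = √(1669515.44/15) = 333.618
Cutoffs: 488.312 ± 3·333.618 → [-512.5, 1489.2]
Outside: 1727 → excluded.
Retained (n=15): Σ = 6086, mean = 6086/15 = 405.733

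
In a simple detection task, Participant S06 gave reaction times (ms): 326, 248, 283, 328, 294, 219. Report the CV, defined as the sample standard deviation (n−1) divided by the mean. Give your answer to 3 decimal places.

0.153

n = 6, Σ = 1698, M = 283.0000
Σ(x−M)² = 9316.000; s = √(9316.000/5) = 43.1648
CV = 43.1648 / 283.0000 = 0.15253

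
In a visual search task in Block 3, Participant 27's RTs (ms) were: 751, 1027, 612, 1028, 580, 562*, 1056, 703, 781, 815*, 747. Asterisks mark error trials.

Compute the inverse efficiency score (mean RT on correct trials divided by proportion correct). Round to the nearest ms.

989 ms

Correct trials (n=9): 751, 1027, 612, 1028, 580, 1056, 703, 781, 747
Mean correct RT = 7285/9 = 809.4444 ms
Proportion correct = 9/11
IES = 809.4444 / (9/11) = 989.321 ms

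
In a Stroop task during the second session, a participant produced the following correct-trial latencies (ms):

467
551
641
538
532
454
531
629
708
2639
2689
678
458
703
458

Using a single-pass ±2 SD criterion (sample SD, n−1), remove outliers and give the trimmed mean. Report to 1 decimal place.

n = 15, ΣRT = 12676, M = 845.067
Σ(x−M)² = 7746418.93; s = √(7746418.93/14) = 743.852
Cutoffs: 845.067 ± 2·743.852 → [-642.6, 2332.8]
Outside: 2639, 2689 → excluded.
Retained (n=13): Σ = 7348, mean = 7348/13 = 565.231

565.2 ms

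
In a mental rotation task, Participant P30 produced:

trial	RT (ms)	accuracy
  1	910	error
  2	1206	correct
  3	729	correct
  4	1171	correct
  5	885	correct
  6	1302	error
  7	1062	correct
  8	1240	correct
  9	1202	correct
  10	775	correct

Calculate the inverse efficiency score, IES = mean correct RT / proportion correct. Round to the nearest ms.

Correct trials (n=8): 1206, 729, 1171, 885, 1062, 1240, 1202, 775
Mean correct RT = 8270/8 = 1033.7500 ms
Proportion correct = 8/10
IES = 1033.7500 / (8/10) = 1292.188 ms

1292 ms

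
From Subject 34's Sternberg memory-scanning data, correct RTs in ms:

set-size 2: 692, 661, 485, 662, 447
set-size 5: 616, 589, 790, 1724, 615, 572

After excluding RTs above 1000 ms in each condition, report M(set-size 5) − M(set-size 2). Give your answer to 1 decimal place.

47.0 ms

set-size 5: exclude 1724
M(set-size 2) = 2947/5 = 589.400
M(set-size 5) = 3182/5 = 636.400
Difference = 636.400 − 589.400 = 47.000 ms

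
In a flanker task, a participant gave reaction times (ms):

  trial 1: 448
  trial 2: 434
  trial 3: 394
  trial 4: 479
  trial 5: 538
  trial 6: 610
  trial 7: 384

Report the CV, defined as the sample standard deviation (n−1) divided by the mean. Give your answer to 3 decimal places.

n = 7, Σ = 3287, M = 469.5714
Σ(x−M)² = 39255.714; s = √(39255.714/6) = 80.8865
CV = 80.8865 / 469.5714 = 0.17226

0.172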